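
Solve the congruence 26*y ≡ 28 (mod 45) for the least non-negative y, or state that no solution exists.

8

gcd(26, 45) = 1, so a unique solution mod 45 exists.
26⁻¹ ≡ 26 (mod 45).
y ≡ 26*28 ≡ 8 (mod 45).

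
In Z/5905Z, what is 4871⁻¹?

By the extended Euclidean algorithm:
5905 = 1×4871 + 1034
4871 = 4×1034 + 735
1034 = 1×735 + 299
735 = 2×299 + 137
299 = 2×137 + 25
137 = 5×25 + 12
25 = 2×12 + 1
12 = 12×1 + 0
gcd(4871, 5905) = 1, so the inverse exists.
Back-substitute for 1:
1 = 1×25 − 2×12
  = −2×137 + 11×25
  = 11×299 − 24×137
  = −24×735 + 59×299
  = 59×1034 − 83×735
  = −83×4871 + 391×1034
  = 391×5905 − 474×4871
So 4871⁻¹ ≡ −474 ≡ 5431 (mod 5905).

5431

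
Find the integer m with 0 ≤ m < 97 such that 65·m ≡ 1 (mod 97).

3

Apply the Euclidean algorithm and back-substitute:
97 = 1×65 + 32
65 = 2×32 + 1
32 = 32×1 + 0
gcd(65, 97) = 1, so the inverse exists.
Bézout: 1 = −2×97 + 3×65.
So 65⁻¹ ≡ 3 (mod 97).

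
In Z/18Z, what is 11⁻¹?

5

Apply the Euclidean algorithm and back-substitute:
18 = 1×11 + 7
11 = 1×7 + 4
7 = 1×4 + 3
4 = 1×3 + 1
3 = 3×1 + 0
gcd(11, 18) = 1, so the inverse exists.
Back-substitute for 1:
1 = 1×4 − 1×3
  = −1×7 + 2×4
  = 2×11 − 3×7
  = −3×18 + 5×11
So 11⁻¹ ≡ 5 (mod 18).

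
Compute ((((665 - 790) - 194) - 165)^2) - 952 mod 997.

665 - 790 = -125 ≡ 872 (mod 997)
872 - 194 = 678
678 - 165 = 513
(513)^2 ≡ 958 (mod 997)
958 - 952 = 6

6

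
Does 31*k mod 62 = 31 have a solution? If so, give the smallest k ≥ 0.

gcd(31, 62) = 31, and 31 | 31, so solutions exist.
Divide through by 31: 1*k = 1 (mod 2).
1⁻¹ ≡ 1 (mod 2).
k ≡ 1*1 ≡ 1 (mod 2).
The smallest non-negative solution is k = 1.

1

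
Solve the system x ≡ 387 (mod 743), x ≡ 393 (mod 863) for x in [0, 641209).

224773

743⁻¹ mod 863: 743·338 ≡ 1 (mod 863), so 743⁻¹ ≡ 338.
x = 387 + 743·((393 − 387)·338 mod 863) = 387 + 743·302 = 224773.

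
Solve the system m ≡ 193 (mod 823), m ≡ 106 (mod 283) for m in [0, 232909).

823⁻¹ mod 283: 823*185 ≡ 1 (mod 283), so 823⁻¹ ≡ 185.
m = 193 + 823*((106 − 193)*185 mod 283) = 193 + 823*36 = 29821.
Check: 29821 mod 823 = 193, 29821 mod 283 = 106. ✓

29821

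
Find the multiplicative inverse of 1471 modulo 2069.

474

Run the extended Euclidean algorithm:
2069 = 1*1471 + 598
1471 = 2*598 + 275
598 = 2*275 + 48
275 = 5*48 + 35
48 = 1*35 + 13
35 = 2*13 + 9
13 = 1*9 + 4
9 = 2*4 + 1
4 = 4*1 + 0
gcd(1471, 2069) = 1, so the inverse exists.
Bézout: 1 = −337*2069 + 474*1471.
So 1471⁻¹ ≡ 474 (mod 2069).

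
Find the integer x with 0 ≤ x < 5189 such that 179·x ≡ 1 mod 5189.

Run the extended Euclidean algorithm:
5189 = 28·179 + 177
179 = 1·177 + 2
177 = 88·2 + 1
2 = 2·1 + 0
gcd(179, 5189) = 1, so the inverse exists.
Bézout: 1 = 89·5189 − 2580·179.
So 179⁻¹ ≡ −2580 ≡ 2609 (mod 5189).

2609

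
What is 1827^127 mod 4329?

2502

1827^1 ≡ 1827 (mod 4329)
1827^2 ≡ 1827^2 = 3337929 ≡ 270 (mod 4329)
1827^4 ≡ 270^2 = 72900 ≡ 3636 (mod 4329)
1827^8 ≡ 3636^2 = 13220496 ≡ 4059 (mod 4329)
1827^16 ≡ 4059^2 = 16475481 ≡ 3636 (mod 4329)
1827^32 ≡ 3636^2 = 13220496 ≡ 4059 (mod 4329)
1827^64 ≡ 4059^2 = 16475481 ≡ 3636 (mod 4329)
1827^127 = 1827^64 × 1827^32 × 1827^16 × 1827^8 × 1827^4 × 1827^2 × 1827^1 ≡ 3636 × 4059 × 3636 × 4059 × 3636 × 270 × 1827 (mod 4329).
Accumulate the product:
3636 × 4059 = 14758524 ≡ 963
963 × 3636 = 3501468 ≡ 3636
3636 × 4059 = 14758524 ≡ 963
963 × 3636 = 3501468 ≡ 3636
3636 × 270 = 981720 ≡ 3366
3366 × 1827 = 6149682 ≡ 2502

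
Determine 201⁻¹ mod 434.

Run the extended Euclidean algorithm:
434 = 2*201 + 32
201 = 6*32 + 9
32 = 3*9 + 5
9 = 1*5 + 4
5 = 1*4 + 1
4 = 4*1 + 0
gcd(201, 434) = 1, so the inverse exists.
Back-substitute for 1:
1 = 1*5 − 1*4
  = −1*9 + 2*5
  = 2*32 − 7*9
  = −7*201 + 44*32
  = 44*434 − 95*201
So 201⁻¹ ≡ −95 ≡ 339 (mod 434).

339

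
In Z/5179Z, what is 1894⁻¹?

834

Run the extended Euclidean algorithm:
5179 = 2·1894 + 1391
1894 = 1·1391 + 503
1391 = 2·503 + 385
503 = 1·385 + 118
385 = 3·118 + 31
118 = 3·31 + 25
31 = 1·25 + 6
25 = 4·6 + 1
6 = 6·1 + 0
gcd(1894, 5179) = 1, so the inverse exists.
Back-substitute for 1:
1 = 1·25 − 4·6
  = −4·31 + 5·25
  = 5·118 − 19·31
  = −19·385 + 62·118
  = 62·503 − 81·385
  = −81·1391 + 224·503
  = 224·1894 − 305·1391
  = −305·5179 + 834·1894
So 1894⁻¹ ≡ 834 (mod 5179).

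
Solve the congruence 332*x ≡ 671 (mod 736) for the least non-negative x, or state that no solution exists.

gcd(332, 736) = 4, and 4 does not divide 671.
So the congruence has no solution.

no solution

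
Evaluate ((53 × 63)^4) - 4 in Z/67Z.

31

53 × 63 = 3339 ≡ 56 (mod 67)
(56)^4 ≡ 35 (mod 67)
35 - 4 = 31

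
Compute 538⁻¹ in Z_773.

773 = 1×538 + 235
538 = 2×235 + 68
235 = 3×68 + 31
68 = 2×31 + 6
31 = 5×6 + 1
6 = 6×1 + 0
gcd(538, 773) = 1, so the inverse exists.
Back-substitute for 1:
1 = 1×31 − 5×6
  = −5×68 + 11×31
  = 11×235 − 38×68
  = −38×538 + 87×235
  = 87×773 − 125×538
So 538⁻¹ ≡ −125 ≡ 648 (mod 773).

648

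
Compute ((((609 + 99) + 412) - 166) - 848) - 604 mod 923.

609 + 99 = 708
708 + 412 = 1120 ≡ 197 (mod 923)
197 - 166 = 31
31 - 848 = -817 ≡ 106 (mod 923)
106 - 604 = -498 ≡ 425 (mod 923)

425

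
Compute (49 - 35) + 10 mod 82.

24

49 - 35 = 14
14 + 10 = 24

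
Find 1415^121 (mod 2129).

121 in binary is 1111001, i.e. 121 = 64 + 32 + 16 + 8 + 1.
1415^1 ≡ 1415 (mod 2129)
1415^2 ≡ 1415^2 = 2002225 ≡ 965 (mod 2129)
1415^4 ≡ 965^2 = 931225 ≡ 852 (mod 2129)
1415^8 ≡ 852^2 = 725904 ≡ 2044 (mod 2129)
1415^16 ≡ 2044^2 = 4177936 ≡ 838 (mod 2129)
1415^32 ≡ 838^2 = 702244 ≡ 1803 (mod 2129)
1415^64 ≡ 1803^2 = 3250809 ≡ 1955 (mod 2129)
1415^121 = 1415^64 * 1415^32 * 1415^16 * 1415^8 * 1415^1 ≡ 1955 * 1803 * 838 * 2044 * 1415 (mod 2129).
Accumulate the product:
1955 * 1803 = 3524865 ≡ 1370
1370 * 838 = 1148060 ≡ 529
529 * 2044 = 1081276 ≡ 1873
1873 * 1415 = 2650295 ≡ 1819

1819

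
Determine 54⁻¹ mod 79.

79 = 1×54 + 25
54 = 2×25 + 4
25 = 6×4 + 1
4 = 4×1 + 0
gcd(54, 79) = 1, so the inverse exists.
Back-substitute for 1:
1 = 1×25 − 6×4
  = −6×54 + 13×25
  = 13×79 − 19×54
So 54⁻¹ ≡ −19 ≡ 60 (mod 79).

60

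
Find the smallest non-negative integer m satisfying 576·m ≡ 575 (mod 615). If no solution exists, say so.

no solution

gcd(576, 615) = 3, and 3 does not divide 575.
So the congruence has no solution.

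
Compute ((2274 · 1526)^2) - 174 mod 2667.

1926

2274 · 1526 = 3470124 ≡ 357 (mod 2667)
(357)^2 ≡ 2100 (mod 2667)
2100 - 174 = 1926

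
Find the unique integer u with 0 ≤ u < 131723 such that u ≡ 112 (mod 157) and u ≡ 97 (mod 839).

7648

157⁻¹ mod 839: 157*668 ≡ 1 (mod 839), so 157⁻¹ ≡ 668.
u = 112 + 157*((97 − 112)*668 mod 839) = 112 + 157*48 = 7648.
Check: 7648 mod 157 = 112, 7648 mod 839 = 97. ✓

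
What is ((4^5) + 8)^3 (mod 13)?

8

(4)^5 ≡ 10 (mod 13)
10 + 8 = 18 ≡ 5 (mod 13)
(5)^3 ≡ 8 (mod 13)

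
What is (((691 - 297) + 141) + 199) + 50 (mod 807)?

784

691 - 297 = 394
394 + 141 = 535
535 + 199 = 734
734 + 50 = 784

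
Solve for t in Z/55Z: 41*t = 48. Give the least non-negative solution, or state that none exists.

28

gcd(41, 55) = 1, so a unique solution mod 55 exists.
41⁻¹ ≡ 51 (mod 55).
t ≡ 51*48 ≡ 28 (mod 55).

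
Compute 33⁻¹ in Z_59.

34

By the extended Euclidean algorithm:
59 = 1*33 + 26
33 = 1*26 + 7
26 = 3*7 + 5
7 = 1*5 + 2
5 = 2*2 + 1
2 = 2*1 + 0
gcd(33, 59) = 1, so the inverse exists.
Bézout: 1 = 14*59 − 25*33.
So 33⁻¹ ≡ −25 ≡ 34 (mod 59).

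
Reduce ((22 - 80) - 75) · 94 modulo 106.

6

22 - 80 = -58 ≡ 48 (mod 106)
48 - 75 = -27 ≡ 79 (mod 106)
79 · 94 = 7426 ≡ 6 (mod 106)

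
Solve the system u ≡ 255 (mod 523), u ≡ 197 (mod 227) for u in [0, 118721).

111654

523⁻¹ mod 227: 523*102 ≡ 1 (mod 227), so 523⁻¹ ≡ 102.
u = 255 + 523*((197 − 255)*102 mod 227) = 255 + 523*213 = 111654.
Check: 111654 mod 523 = 255, 111654 mod 227 = 197. ✓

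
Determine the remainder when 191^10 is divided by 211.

10 in binary is 1010, i.e. 10 = 8 + 2.
191^1 ≡ 191 (mod 211)
191^2 ≡ 191^2 = 36481 ≡ 189 (mod 211)
191^4 ≡ 189^2 = 35721 ≡ 62 (mod 211)
191^8 ≡ 62^2 = 3844 ≡ 46 (mod 211)
191^10 = 191^8 × 191^2 ≡ 46 × 189 (mod 211).
46 × 189 = 8694 ≡ 43 (mod 211).

43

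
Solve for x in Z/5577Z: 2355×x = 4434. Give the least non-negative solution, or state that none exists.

826

gcd(2355, 5577) = 3, and 3 | 4434, so solutions exist.
Divide through by 3: 785×x mod 1859 = 1478.
785⁻¹ ≡ 476 (mod 1859).
x ≡ 476×1478 ≡ 826 (mod 1859).
The smallest non-negative solution is x = 826.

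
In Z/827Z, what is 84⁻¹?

128

827 = 9·84 + 71
84 = 1·71 + 13
71 = 5·13 + 6
13 = 2·6 + 1
6 = 6·1 + 0
gcd(84, 827) = 1, so the inverse exists.
Back-substitute for 1:
1 = 1·13 − 2·6
  = −2·71 + 11·13
  = 11·84 − 13·71
  = −13·827 + 128·84
So 84⁻¹ ≡ 128 (mod 827).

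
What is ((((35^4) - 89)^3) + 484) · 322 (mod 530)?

(35)^4 ≡ 195 (mod 530)
195 - 89 = 106
(106)^3 ≡ 106 (mod 530)
106 + 484 = 590 ≡ 60 (mod 530)
60 · 322 = 19320 ≡ 240 (mod 530)

240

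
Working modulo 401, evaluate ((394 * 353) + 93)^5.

250

394 * 353 = 139082 ≡ 336 (mod 401)
336 + 93 = 429 ≡ 28 (mod 401)
(28)^5 ≡ 250 (mod 401)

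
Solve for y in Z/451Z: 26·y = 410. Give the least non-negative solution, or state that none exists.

gcd(26, 451) = 1, so a unique solution mod 451 exists.
26⁻¹ ≡ 399 (mod 451).
y ≡ 399·410 ≡ 328 (mod 451).

328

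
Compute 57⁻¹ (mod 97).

97 = 1*57 + 40
57 = 1*40 + 17
40 = 2*17 + 6
17 = 2*6 + 5
6 = 1*5 + 1
5 = 5*1 + 0
gcd(57, 97) = 1, so the inverse exists.
Back-substitute for 1:
1 = 1*6 − 1*5
  = −1*17 + 3*6
  = 3*40 − 7*17
  = −7*57 + 10*40
  = 10*97 − 17*57
So 57⁻¹ ≡ −17 ≡ 80 (mod 97).

80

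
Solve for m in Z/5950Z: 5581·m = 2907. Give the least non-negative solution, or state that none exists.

gcd(5581, 5950) = 1, so a unique solution mod 5950 exists.
5581⁻¹ ≡ 5821 (mod 5950).
m ≡ 5821·2907 ≡ 5797 (mod 5950).

5797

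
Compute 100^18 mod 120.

40

Using repeated squaring:
100^1 ≡ 100 (mod 120)
100^2 ≡ 100^2 = 10000 ≡ 40 (mod 120)
100^4 ≡ 40^2 = 1600 ≡ 40 (mod 120)
100^8 ≡ 40^2 = 1600 ≡ 40 (mod 120)
100^16 ≡ 40^2 = 1600 ≡ 40 (mod 120)
100^18 = 100^16 · 100^2 ≡ 40 · 40 (mod 120).
40 · 40 = 1600 ≡ 40 (mod 120).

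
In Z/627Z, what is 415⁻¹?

139

Apply the Euclidean algorithm and back-substitute:
627 = 1·415 + 212
415 = 1·212 + 203
212 = 1·203 + 9
203 = 22·9 + 5
9 = 1·5 + 4
5 = 1·4 + 1
4 = 4·1 + 0
gcd(415, 627) = 1, so the inverse exists.
Bézout: 1 = −92·627 + 139·415.
So 415⁻¹ ≡ 139 (mod 627).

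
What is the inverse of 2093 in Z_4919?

2181

4919 = 2×2093 + 733
2093 = 2×733 + 627
733 = 1×627 + 106
627 = 5×106 + 97
106 = 1×97 + 9
97 = 10×9 + 7
9 = 1×7 + 2
7 = 3×2 + 1
2 = 2×1 + 0
gcd(2093, 4919) = 1, so the inverse exists.
Bézout: 1 = −928×4919 + 2181×2093.
So 2093⁻¹ ≡ 2181 (mod 4919).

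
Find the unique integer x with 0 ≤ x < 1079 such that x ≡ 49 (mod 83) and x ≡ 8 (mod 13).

83⁻¹ mod 13: 83*8 ≡ 1 (mod 13), so 83⁻¹ ≡ 8.
x = 49 + 83*((8 − 49)*8 mod 13) = 49 + 83*10 = 879.

879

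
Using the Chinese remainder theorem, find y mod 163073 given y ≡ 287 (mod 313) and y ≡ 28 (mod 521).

42229

313⁻¹ mod 521: 313*263 ≡ 1 (mod 521), so 313⁻¹ ≡ 263.
y = 287 + 313*((28 − 287)*263 mod 521) = 287 + 313*134 = 42229.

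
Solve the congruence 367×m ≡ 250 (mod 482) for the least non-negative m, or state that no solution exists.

396

gcd(367, 482) = 1, so a unique solution mod 482 exists.
367⁻¹ ≡ 285 (mod 482).
m ≡ 285×250 ≡ 396 (mod 482).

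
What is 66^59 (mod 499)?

Compute successive squares:
59 in binary is 111011, i.e. 59 = 32 + 16 + 8 + 2 + 1.
66^1 ≡ 66 (mod 499)
66^2 ≡ 66^2 = 4356 ≡ 364 (mod 499)
66^4 ≡ 364^2 = 132496 ≡ 261 (mod 499)
66^8 ≡ 261^2 = 68121 ≡ 257 (mod 499)
66^16 ≡ 257^2 = 66049 ≡ 181 (mod 499)
66^32 ≡ 181^2 = 32761 ≡ 326 (mod 499)
66^59 = 66^32 × 66^16 × 66^8 × 66^2 × 66^1 ≡ 326 × 181 × 257 × 364 × 66 (mod 499).
Accumulate the product:
326 × 181 = 59006 ≡ 124
124 × 257 = 31868 ≡ 431
431 × 364 = 156884 ≡ 198
198 × 66 = 13068 ≡ 94

94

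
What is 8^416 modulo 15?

416 in binary is 110100000, i.e. 416 = 256 + 128 + 32.
8^1 ≡ 8 (mod 15)
8^2 ≡ 8^2 = 64 ≡ 4 (mod 15)
8^4 ≡ 4^2 = 16 ≡ 1 (mod 15)
8^8 ≡ 1^2 = 1 (mod 15)
8^16 ≡ 1^2 = 1 (mod 15)
8^32 ≡ 1^2 = 1 (mod 15)
8^64 ≡ 1^2 = 1 (mod 15)
8^128 ≡ 1^2 = 1 (mod 15)
8^256 ≡ 1^2 = 1 (mod 15)
8^416 = 8^256 · 8^128 · 8^32 ≡ 1 · 1 · 1 (mod 15).
Accumulate the product:
1 · 1 = 1
1 · 1 = 1

1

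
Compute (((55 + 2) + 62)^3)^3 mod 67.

53

55 + 2 = 57
57 + 62 = 119 ≡ 52 (mod 67)
(52)^3 ≡ 42 (mod 67)
(42)^3 ≡ 53 (mod 67)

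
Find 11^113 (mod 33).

11

Using repeated squaring:
113 in binary is 1110001, i.e. 113 = 64 + 32 + 16 + 1.
11^1 ≡ 11 (mod 33)
11^2 ≡ 11^2 = 121 ≡ 22 (mod 33)
11^4 ≡ 22^2 = 484 ≡ 22 (mod 33)
11^8 ≡ 22^2 = 484 ≡ 22 (mod 33)
11^16 ≡ 22^2 = 484 ≡ 22 (mod 33)
11^32 ≡ 22^2 = 484 ≡ 22 (mod 33)
11^64 ≡ 22^2 = 484 ≡ 22 (mod 33)
11^113 = 11^64 × 11^32 × 11^16 × 11^1 ≡ 22 × 22 × 22 × 11 (mod 33).
Accumulate the product:
22 × 22 = 484 ≡ 22
22 × 22 = 484 ≡ 22
22 × 11 = 242 ≡ 11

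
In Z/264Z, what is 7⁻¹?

264 = 37·7 + 5
7 = 1·5 + 2
5 = 2·2 + 1
2 = 2·1 + 0
gcd(7, 264) = 1, so the inverse exists.
Bézout: 1 = 3·264 − 113·7.
So 7⁻¹ ≡ −113 ≡ 151 (mod 264).

151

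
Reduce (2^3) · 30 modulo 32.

(2)^3 ≡ 8 (mod 32)
8 · 30 = 240 ≡ 16 (mod 32)

16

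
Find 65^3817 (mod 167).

Using repeated squaring:
3817 in binary is 111011101001, i.e. 3817 = 2048 + 1024 + 512 + 128 + 64 + 32 + 8 + 1.
65^1 ≡ 65 (mod 167)
65^2 ≡ 65^2 = 4225 ≡ 50 (mod 167)
65^4 ≡ 50^2 = 2500 ≡ 162 (mod 167)
65^8 ≡ 162^2 = 26244 ≡ 25 (mod 167)
65^16 ≡ 25^2 = 625 ≡ 124 (mod 167)
65^32 ≡ 124^2 = 15376 ≡ 12 (mod 167)
65^64 ≡ 12^2 = 144 (mod 167)
65^128 ≡ 144^2 = 20736 ≡ 28 (mod 167)
65^256 ≡ 28^2 = 784 ≡ 116 (mod 167)
65^512 ≡ 116^2 = 13456 ≡ 96 (mod 167)
65^1024 ≡ 96^2 = 9216 ≡ 31 (mod 167)
65^2048 ≡ 31^2 = 961 ≡ 126 (mod 167)
65^3817 = 65^2048 * 65^1024 * 65^512 * 65^128 * 65^64 * 65^32 * 65^8 * 65^1 ≡ 126 * 31 * 96 * 28 * 144 * 12 * 25 * 65 (mod 167).
Accumulate the product:
126 * 31 = 3906 ≡ 65
65 * 96 = 6240 ≡ 61
61 * 28 = 1708 ≡ 38
38 * 144 = 5472 ≡ 128
128 * 12 = 1536 ≡ 33
33 * 25 = 825 ≡ 157
157 * 65 = 10205 ≡ 18

18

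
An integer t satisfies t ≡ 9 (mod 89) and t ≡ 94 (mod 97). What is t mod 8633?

89⁻¹ mod 97: 89×12 ≡ 1 (mod 97), so 89⁻¹ ≡ 12.
t = 9 + 89×((94 − 9)×12 mod 97) = 9 + 89×50 = 4459.
Check: 4459 mod 89 = 9, 4459 mod 97 = 94. ✓

4459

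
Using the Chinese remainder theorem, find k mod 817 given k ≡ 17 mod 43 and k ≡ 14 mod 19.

43⁻¹ mod 19: 43×4 ≡ 1 (mod 19), so 43⁻¹ ≡ 4.
k = 17 + 43×((14 − 17)×4 mod 19) = 17 + 43×7 = 318.

318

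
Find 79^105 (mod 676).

105 in binary is 1101001, i.e. 105 = 64 + 32 + 8 + 1.
79^1 ≡ 79 (mod 676)
79^2 ≡ 79^2 = 6241 ≡ 157 (mod 676)
79^4 ≡ 157^2 = 24649 ≡ 313 (mod 676)
79^8 ≡ 313^2 = 97969 ≡ 625 (mod 676)
79^16 ≡ 625^2 = 390625 ≡ 573 (mod 676)
79^32 ≡ 573^2 = 328329 ≡ 469 (mod 676)
79^64 ≡ 469^2 = 219961 ≡ 261 (mod 676)
79^105 = 79^64 * 79^32 * 79^8 * 79^1 ≡ 261 * 469 * 625 * 79 (mod 676).
Accumulate the product:
261 * 469 = 122409 ≡ 53
53 * 625 = 33125 ≡ 1
1 * 79 = 79

79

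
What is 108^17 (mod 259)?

12

Using repeated squaring:
17 in binary is 10001, i.e. 17 = 16 + 1.
108^1 ≡ 108 (mod 259)
108^2 ≡ 108^2 = 11664 ≡ 9 (mod 259)
108^4 ≡ 9^2 = 81 (mod 259)
108^8 ≡ 81^2 = 6561 ≡ 86 (mod 259)
108^16 ≡ 86^2 = 7396 ≡ 144 (mod 259)
108^17 = 108^16 * 108^1 ≡ 144 * 108 (mod 259).
144 * 108 = 15552 ≡ 12 (mod 259).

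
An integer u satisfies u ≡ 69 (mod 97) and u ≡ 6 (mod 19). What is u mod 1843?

97⁻¹ mod 19: 97×10 ≡ 1 (mod 19), so 97⁻¹ ≡ 10.
u = 69 + 97×((6 − 69)×10 mod 19) = 69 + 97×16 = 1621.

1621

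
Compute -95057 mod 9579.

733

-95057 = -10*9579 + 733, so -95057 ≡ 733 (mod 9579).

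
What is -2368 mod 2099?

-2368 = -2×2099 + 1830, so -2368 ≡ 1830 (mod 2099).

1830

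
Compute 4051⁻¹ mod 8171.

Run the extended Euclidean algorithm:
8171 = 2·4051 + 69
4051 = 58·69 + 49
69 = 1·49 + 20
49 = 2·20 + 9
20 = 2·9 + 2
9 = 4·2 + 1
2 = 2·1 + 0
gcd(4051, 8171) = 1, so the inverse exists.
Back-substitute for 1:
1 = 1·9 − 4·2
  = −4·20 + 9·9
  = 9·49 − 22·20
  = −22·69 + 31·49
  = 31·4051 − 1820·69
  = −1820·8171 + 3671·4051
So 4051⁻¹ ≡ 3671 (mod 8171).

3671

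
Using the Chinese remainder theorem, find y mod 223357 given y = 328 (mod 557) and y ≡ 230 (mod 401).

134565

557⁻¹ mod 401: 557·18 ≡ 1 (mod 401), so 557⁻¹ ≡ 18.
y = 328 + 557·((230 − 328)·18 mod 401) = 328 + 557·241 = 134565.
Check: 134565 mod 557 = 328, 134565 mod 401 = 230. ✓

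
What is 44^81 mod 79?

22

Compute successive squares:
81 in binary is 1010001, i.e. 81 = 64 + 16 + 1.
44^1 ≡ 44 (mod 79)
44^2 ≡ 44^2 = 1936 ≡ 40 (mod 79)
44^4 ≡ 40^2 = 1600 ≡ 20 (mod 79)
44^8 ≡ 20^2 = 400 ≡ 5 (mod 79)
44^16 ≡ 5^2 = 25 (mod 79)
44^32 ≡ 25^2 = 625 ≡ 72 (mod 79)
44^64 ≡ 72^2 = 5184 ≡ 49 (mod 79)
44^81 = 44^64 · 44^16 · 44^1 ≡ 49 · 25 · 44 (mod 79).
Accumulate the product:
49 · 25 = 1225 ≡ 40
40 · 44 = 1760 ≡ 22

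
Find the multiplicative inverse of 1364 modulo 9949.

6674

Apply the Euclidean algorithm and back-substitute:
9949 = 7*1364 + 401
1364 = 3*401 + 161
401 = 2*161 + 79
161 = 2*79 + 3
79 = 26*3 + 1
3 = 3*1 + 0
gcd(1364, 9949) = 1, so the inverse exists.
Back-substitute for 1:
1 = 1*79 − 26*3
  = −26*161 + 53*79
  = 53*401 − 132*161
  = −132*1364 + 449*401
  = 449*9949 − 3275*1364
So 1364⁻¹ ≡ −3275 ≡ 6674 (mod 9949).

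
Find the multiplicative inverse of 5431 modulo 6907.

Apply the Euclidean algorithm and back-substitute:
6907 = 1·5431 + 1476
5431 = 3·1476 + 1003
1476 = 1·1003 + 473
1003 = 2·473 + 57
473 = 8·57 + 17
57 = 3·17 + 6
17 = 2·6 + 5
6 = 1·5 + 1
5 = 5·1 + 0
gcd(5431, 6907) = 1, so the inverse exists.
Back-substitute for 1:
1 = 1·6 − 1·5
  = −1·17 + 3·6
  = 3·57 − 10·17
  = −10·473 + 83·57
  = 83·1003 − 176·473
  = −176·1476 + 259·1003
  = 259·5431 − 953·1476
  = −953·6907 + 1212·5431
So 5431⁻¹ ≡ 1212 (mod 6907).

1212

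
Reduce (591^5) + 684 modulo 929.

250

(591)^5 ≡ 495 (mod 929)
495 + 684 = 1179 ≡ 250 (mod 929)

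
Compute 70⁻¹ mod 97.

79

97 = 1·70 + 27
70 = 2·27 + 16
27 = 1·16 + 11
16 = 1·11 + 5
11 = 2·5 + 1
5 = 5·1 + 0
gcd(70, 97) = 1, so the inverse exists.
Back-substitute for 1:
1 = 1·11 − 2·5
  = −2·16 + 3·11
  = 3·27 − 5·16
  = −5·70 + 13·27
  = 13·97 − 18·70
So 70⁻¹ ≡ −18 ≡ 79 (mod 97).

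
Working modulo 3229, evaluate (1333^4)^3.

623

(1333)^4 ≡ 204 (mod 3229)
(204)^3 ≡ 623 (mod 3229)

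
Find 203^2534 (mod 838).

377

Using repeated squaring:
2534 in binary is 100111100110, i.e. 2534 = 2048 + 256 + 128 + 64 + 32 + 4 + 2.
203^1 ≡ 203 (mod 838)
203^2 ≡ 203^2 = 41209 ≡ 147 (mod 838)
203^4 ≡ 147^2 = 21609 ≡ 659 (mod 838)
203^8 ≡ 659^2 = 434281 ≡ 197 (mod 838)
203^16 ≡ 197^2 = 38809 ≡ 261 (mod 838)
203^32 ≡ 261^2 = 68121 ≡ 243 (mod 838)
203^64 ≡ 243^2 = 59049 ≡ 389 (mod 838)
203^128 ≡ 389^2 = 151321 ≡ 481 (mod 838)
203^256 ≡ 481^2 = 231361 ≡ 73 (mod 838)
203^512 ≡ 73^2 = 5329 ≡ 301 (mod 838)
203^1024 ≡ 301^2 = 90601 ≡ 97 (mod 838)
203^2048 ≡ 97^2 = 9409 ≡ 191 (mod 838)
203^2534 = 203^2048 × 203^256 × 203^128 × 203^64 × 203^32 × 203^4 × 203^2 ≡ 191 × 73 × 481 × 389 × 243 × 659 × 147 (mod 838).
Accumulate the product:
191 × 73 = 13943 ≡ 535
535 × 481 = 257335 ≡ 69
69 × 389 = 26841 ≡ 25
25 × 243 = 6075 ≡ 209
209 × 659 = 137731 ≡ 299
299 × 147 = 43953 ≡ 377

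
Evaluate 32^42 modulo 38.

30

42 in binary is 101010, i.e. 42 = 32 + 8 + 2.
32^1 ≡ 32 (mod 38)
32^2 ≡ 32^2 = 1024 ≡ 36 (mod 38)
32^4 ≡ 36^2 = 1296 ≡ 4 (mod 38)
32^8 ≡ 4^2 = 16 (mod 38)
32^16 ≡ 16^2 = 256 ≡ 28 (mod 38)
32^32 ≡ 28^2 = 784 ≡ 24 (mod 38)
32^42 = 32^32 * 32^8 * 32^2 ≡ 24 * 16 * 36 (mod 38).
Accumulate the product:
24 * 16 = 384 ≡ 4
4 * 36 = 144 ≡ 30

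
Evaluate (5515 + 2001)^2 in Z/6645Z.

5515 + 2001 = 7516 ≡ 871 (mod 6645)
(871)^2 ≡ 1111 (mod 6645)

1111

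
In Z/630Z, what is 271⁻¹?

451

630 = 2·271 + 88
271 = 3·88 + 7
88 = 12·7 + 4
7 = 1·4 + 3
4 = 1·3 + 1
3 = 3·1 + 0
gcd(271, 630) = 1, so the inverse exists.
Back-substitute for 1:
1 = 1·4 − 1·3
  = −1·7 + 2·4
  = 2·88 − 25·7
  = −25·271 + 77·88
  = 77·630 − 179·271
So 271⁻¹ ≡ −179 ≡ 451 (mod 630).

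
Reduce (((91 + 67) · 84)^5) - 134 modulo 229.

91 + 67 = 158
158 · 84 = 13272 ≡ 219 (mod 229)
(219)^5 ≡ 73 (mod 229)
73 - 134 = -61 ≡ 168 (mod 229)

168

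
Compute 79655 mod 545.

79655 = 146×545 + 85, so 79655 ≡ 85 (mod 545).

85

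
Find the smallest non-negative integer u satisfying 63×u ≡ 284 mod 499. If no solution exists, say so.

gcd(63, 499) = 1, so a unique solution mod 499 exists.
63⁻¹ ≡ 301 (mod 499).
u ≡ 301×284 ≡ 155 (mod 499).

155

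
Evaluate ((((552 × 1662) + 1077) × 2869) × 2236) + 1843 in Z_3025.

552 × 1662 = 917424 ≡ 849 (mod 3025)
849 + 1077 = 1926
1926 × 2869 = 5525694 ≡ 2044 (mod 3025)
2044 × 2236 = 4570384 ≡ 2634 (mod 3025)
2634 + 1843 = 4477 ≡ 1452 (mod 3025)

1452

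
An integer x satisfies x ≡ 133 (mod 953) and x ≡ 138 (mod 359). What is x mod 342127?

262208

953⁻¹ mod 359: 953·55 ≡ 1 (mod 359), so 953⁻¹ ≡ 55.
x = 133 + 953·((138 − 133)·55 mod 359) = 133 + 953·275 = 262208.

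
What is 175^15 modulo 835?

175^1 ≡ 175 (mod 835)
175^2 ≡ 175^2 = 30625 ≡ 565 (mod 835)
175^4 ≡ 565^2 = 319225 ≡ 255 (mod 835)
175^8 ≡ 255^2 = 65025 ≡ 730 (mod 835)
175^15 = 175^8 · 175^4 · 175^2 · 175^1 ≡ 730 · 255 · 565 · 175 (mod 835).
Accumulate the product:
730 · 255 = 186150 ≡ 780
780 · 565 = 440700 ≡ 655
655 · 175 = 114625 ≡ 230

230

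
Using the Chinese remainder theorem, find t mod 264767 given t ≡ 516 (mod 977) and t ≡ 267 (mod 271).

242812

977⁻¹ mod 271: 977×233 ≡ 1 (mod 271), so 977⁻¹ ≡ 233.
t = 516 + 977×((267 − 516)×233 mod 271) = 516 + 977×248 = 242812.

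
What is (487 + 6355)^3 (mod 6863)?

4465

487 + 6355 = 6842
(6842)^3 ≡ 4465 (mod 6863)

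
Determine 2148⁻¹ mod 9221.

3533

Apply the Euclidean algorithm and back-substitute:
9221 = 4·2148 + 629
2148 = 3·629 + 261
629 = 2·261 + 107
261 = 2·107 + 47
107 = 2·47 + 13
47 = 3·13 + 8
13 = 1·8 + 5
8 = 1·5 + 3
5 = 1·3 + 2
3 = 1·2 + 1
2 = 2·1 + 0
gcd(2148, 9221) = 1, so the inverse exists.
Back-substitute for 1:
1 = 1·3 − 1·2
  = −1·5 + 2·3
  = 2·8 − 3·5
  = −3·13 + 5·8
  = 5·47 − 18·13
  = −18·107 + 41·47
  = 41·261 − 100·107
  = −100·629 + 241·261
  = 241·2148 − 823·629
  = −823·9221 + 3533·2148
So 2148⁻¹ ≡ 3533 (mod 9221).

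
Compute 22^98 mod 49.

1

Compute successive squares:
22^1 ≡ 22 (mod 49)
22^2 ≡ 22^2 = 484 ≡ 43 (mod 49)
22^4 ≡ 43^2 = 1849 ≡ 36 (mod 49)
22^8 ≡ 36^2 = 1296 ≡ 22 (mod 49)
22^16 ≡ 22^2 = 484 ≡ 43 (mod 49)
22^32 ≡ 43^2 = 1849 ≡ 36 (mod 49)
22^64 ≡ 36^2 = 1296 ≡ 22 (mod 49)
22^98 = 22^64 · 22^32 · 22^2 ≡ 22 · 36 · 43 (mod 49).
Accumulate the product:
22 · 36 = 792 ≡ 8
8 · 43 = 344 ≡ 1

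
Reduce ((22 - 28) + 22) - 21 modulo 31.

26

22 - 28 = -6 ≡ 25 (mod 31)
25 + 22 = 47 ≡ 16 (mod 31)
16 - 21 = -5 ≡ 26 (mod 31)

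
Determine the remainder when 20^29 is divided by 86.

34

Using repeated squaring:
29 in binary is 11101, i.e. 29 = 16 + 8 + 4 + 1.
20^1 ≡ 20 (mod 86)
20^2 ≡ 20^2 = 400 ≡ 56 (mod 86)
20^4 ≡ 56^2 = 3136 ≡ 40 (mod 86)
20^8 ≡ 40^2 = 1600 ≡ 52 (mod 86)
20^16 ≡ 52^2 = 2704 ≡ 38 (mod 86)
20^29 = 20^16 · 20^8 · 20^4 · 20^1 ≡ 38 · 52 · 40 · 20 (mod 86).
Accumulate the product:
38 · 52 = 1976 ≡ 84
84 · 40 = 3360 ≡ 6
6 · 20 = 120 ≡ 34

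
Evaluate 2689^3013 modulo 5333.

1483

2689^1 ≡ 2689 (mod 5333)
2689^2 ≡ 2689^2 = 7230721 ≡ 4506 (mod 5333)
2689^4 ≡ 4506^2 = 20304036 ≡ 1305 (mod 5333)
2689^8 ≡ 1305^2 = 1703025 ≡ 1798 (mod 5333)
2689^16 ≡ 1798^2 = 3232804 ≡ 1006 (mod 5333)
2689^32 ≡ 1006^2 = 1012036 ≡ 4099 (mod 5333)
2689^64 ≡ 4099^2 = 16801801 ≡ 2851 (mod 5333)
2689^128 ≡ 2851^2 = 8128201 ≡ 709 (mod 5333)
2689^256 ≡ 709^2 = 502681 ≡ 1379 (mod 5333)
2689^512 ≡ 1379^2 = 1901641 ≡ 3093 (mod 5333)
2689^1024 ≡ 3093^2 = 9566649 ≡ 4580 (mod 5333)
2689^2048 ≡ 4580^2 = 20976400 ≡ 1711 (mod 5333)
2689^3013 = 2689^2048 * 2689^512 * 2689^256 * 2689^128 * 2689^64 * 2689^4 * 2689^1 ≡ 1711 * 3093 * 1379 * 709 * 2851 * 1305 * 2689 (mod 5333).
Accumulate the product:
1711 * 3093 = 5292123 ≡ 1787
1787 * 1379 = 2464273 ≡ 427
427 * 709 = 302743 ≡ 4095
4095 * 2851 = 11674845 ≡ 908
908 * 1305 = 1184940 ≡ 1014
1014 * 2689 = 2726646 ≡ 1483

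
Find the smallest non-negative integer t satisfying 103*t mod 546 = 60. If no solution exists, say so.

96

gcd(103, 546) = 1, so a unique solution mod 546 exists.
103⁻¹ ≡ 493 (mod 546).
t ≡ 493*60 ≡ 96 (mod 546).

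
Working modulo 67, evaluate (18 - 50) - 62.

40

18 - 50 = -32 ≡ 35 (mod 67)
35 - 62 = -27 ≡ 40 (mod 67)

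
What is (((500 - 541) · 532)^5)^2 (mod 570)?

304

500 - 541 = -41 ≡ 529 (mod 570)
529 · 532 = 281428 ≡ 418 (mod 570)
(418)^5 ≡ 418 (mod 570)
(418)^2 ≡ 304 (mod 570)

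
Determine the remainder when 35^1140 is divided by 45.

1140 in binary is 10001110100, i.e. 1140 = 1024 + 64 + 32 + 16 + 4.
35^1 ≡ 35 (mod 45)
35^2 ≡ 35^2 = 1225 ≡ 10 (mod 45)
35^4 ≡ 10^2 = 100 ≡ 10 (mod 45)
35^8 ≡ 10^2 = 100 ≡ 10 (mod 45)
35^16 ≡ 10^2 = 100 ≡ 10 (mod 45)
35^32 ≡ 10^2 = 100 ≡ 10 (mod 45)
35^64 ≡ 10^2 = 100 ≡ 10 (mod 45)
35^128 ≡ 10^2 = 100 ≡ 10 (mod 45)
35^256 ≡ 10^2 = 100 ≡ 10 (mod 45)
35^512 ≡ 10^2 = 100 ≡ 10 (mod 45)
35^1024 ≡ 10^2 = 100 ≡ 10 (mod 45)
35^1140 = 35^1024 × 35^64 × 35^32 × 35^16 × 35^4 ≡ 10 × 10 × 10 × 10 × 10 (mod 45).
Accumulate the product:
10 × 10 = 100 ≡ 10
10 × 10 = 100 ≡ 10
10 × 10 = 100 ≡ 10
10 × 10 = 100 ≡ 10

10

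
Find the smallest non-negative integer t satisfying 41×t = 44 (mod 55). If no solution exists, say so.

gcd(41, 55) = 1, so a unique solution mod 55 exists.
41⁻¹ ≡ 51 (mod 55).
t ≡ 51×44 ≡ 44 (mod 55).

44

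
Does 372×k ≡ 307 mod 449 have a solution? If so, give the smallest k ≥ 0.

31

gcd(372, 449) = 1, so a unique solution mod 449 exists.
372⁻¹ ≡ 414 (mod 449).
k ≡ 414×307 ≡ 31 (mod 449).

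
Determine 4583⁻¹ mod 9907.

1591

Run the extended Euclidean algorithm:
9907 = 2*4583 + 741
4583 = 6*741 + 137
741 = 5*137 + 56
137 = 2*56 + 25
56 = 2*25 + 6
25 = 4*6 + 1
6 = 6*1 + 0
gcd(4583, 9907) = 1, so the inverse exists.
Bézout: 1 = −736*9907 + 1591*4583.
So 4583⁻¹ ≡ 1591 (mod 9907).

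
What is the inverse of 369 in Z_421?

Apply the Euclidean algorithm and back-substitute:
421 = 1×369 + 52
369 = 7×52 + 5
52 = 10×5 + 2
5 = 2×2 + 1
2 = 2×1 + 0
gcd(369, 421) = 1, so the inverse exists.
Back-substitute for 1:
1 = 1×5 − 2×2
  = −2×52 + 21×5
  = 21×369 − 149×52
  = −149×421 + 170×369
So 369⁻¹ ≡ 170 (mod 421).

170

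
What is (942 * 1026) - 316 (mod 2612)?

942 * 1026 = 966492 ≡ 52 (mod 2612)
52 - 316 = -264 ≡ 2348 (mod 2612)

2348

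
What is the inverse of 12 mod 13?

Run the extended Euclidean algorithm:
13 = 1*12 + 1
12 = 12*1 + 0
gcd(12, 13) = 1, so the inverse exists.
Bézout: 1 = 1*13 − 1*12.
So 12⁻¹ ≡ −1 ≡ 12 (mod 13).

12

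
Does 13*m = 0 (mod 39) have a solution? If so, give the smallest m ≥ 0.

gcd(13, 39) = 13, and 13 | 0, so solutions exist.
Divide through by 13: 1*m mod 3 = 0.
1⁻¹ ≡ 1 (mod 3).
m ≡ 1*0 ≡ 0 (mod 3).
The smallest non-negative solution is m = 0.

0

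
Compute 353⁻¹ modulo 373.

317

By the extended Euclidean algorithm:
373 = 1*353 + 20
353 = 17*20 + 13
20 = 1*13 + 7
13 = 1*7 + 6
7 = 1*6 + 1
6 = 6*1 + 0
gcd(353, 373) = 1, so the inverse exists.
Bézout: 1 = 53*373 − 56*353.
So 353⁻¹ ≡ −56 ≡ 317 (mod 373).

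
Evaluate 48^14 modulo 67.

55

By square-and-multiply:
14 in binary is 1110, i.e. 14 = 8 + 4 + 2.
48^1 ≡ 48 (mod 67)
48^2 ≡ 48^2 = 2304 ≡ 26 (mod 67)
48^4 ≡ 26^2 = 676 ≡ 6 (mod 67)
48^8 ≡ 6^2 = 36 (mod 67)
48^14 = 48^8 × 48^4 × 48^2 ≡ 36 × 6 × 26 (mod 67).
Accumulate the product:
36 × 6 = 216 ≡ 15
15 × 26 = 390 ≡ 55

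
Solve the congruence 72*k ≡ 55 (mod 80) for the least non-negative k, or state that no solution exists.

no solution

gcd(72, 80) = 8, and 8 does not divide 55.
So the congruence has no solution.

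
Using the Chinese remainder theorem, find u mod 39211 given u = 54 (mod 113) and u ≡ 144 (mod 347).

113⁻¹ mod 347: 113·43 ≡ 1 (mod 347), so 113⁻¹ ≡ 43.
u = 54 + 113·((144 − 54)·43 mod 347) = 54 + 113·53 = 6043.
Check: 6043 mod 113 = 54, 6043 mod 347 = 144. ✓

6043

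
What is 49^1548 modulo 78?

1

Using repeated squaring:
49^1 ≡ 49 (mod 78)
49^2 ≡ 49^2 = 2401 ≡ 61 (mod 78)
49^4 ≡ 61^2 = 3721 ≡ 55 (mod 78)
49^8 ≡ 55^2 = 3025 ≡ 61 (mod 78)
49^16 ≡ 61^2 = 3721 ≡ 55 (mod 78)
49^32 ≡ 55^2 = 3025 ≡ 61 (mod 78)
49^64 ≡ 61^2 = 3721 ≡ 55 (mod 78)
49^128 ≡ 55^2 = 3025 ≡ 61 (mod 78)
49^256 ≡ 61^2 = 3721 ≡ 55 (mod 78)
49^512 ≡ 55^2 = 3025 ≡ 61 (mod 78)
49^1024 ≡ 61^2 = 3721 ≡ 55 (mod 78)
49^1548 = 49^1024 × 49^512 × 49^8 × 49^4 ≡ 55 × 61 × 61 × 55 (mod 78).
Accumulate the product:
55 × 61 = 3355 ≡ 1
1 × 61 = 61
61 × 55 = 3355 ≡ 1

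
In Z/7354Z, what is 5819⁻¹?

7354 = 1*5819 + 1535
5819 = 3*1535 + 1214
1535 = 1*1214 + 321
1214 = 3*321 + 251
321 = 1*251 + 70
251 = 3*70 + 41
70 = 1*41 + 29
41 = 1*29 + 12
29 = 2*12 + 5
12 = 2*5 + 2
5 = 2*2 + 1
2 = 2*1 + 0
gcd(5819, 7354) = 1, so the inverse exists.
Back-substitute for 1:
1 = 1*5 − 2*2
  = −2*12 + 5*5
  = 5*29 − 12*12
  = −12*41 + 17*29
  = 17*70 − 29*41
  = −29*251 + 104*70
  = 104*321 − 133*251
  = −133*1214 + 503*321
  = 503*1535 − 636*1214
  = −636*5819 + 2411*1535
  = 2411*7354 − 3047*5819
So 5819⁻¹ ≡ −3047 ≡ 4307 (mod 7354).

4307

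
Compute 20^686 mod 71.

By square-and-multiply:
686 in binary is 1010101110, i.e. 686 = 512 + 128 + 32 + 8 + 4 + 2.
20^1 ≡ 20 (mod 71)
20^2 ≡ 20^2 = 400 ≡ 45 (mod 71)
20^4 ≡ 45^2 = 2025 ≡ 37 (mod 71)
20^8 ≡ 37^2 = 1369 ≡ 20 (mod 71)
20^16 ≡ 20^2 = 400 ≡ 45 (mod 71)
20^32 ≡ 45^2 = 2025 ≡ 37 (mod 71)
20^64 ≡ 37^2 = 1369 ≡ 20 (mod 71)
20^128 ≡ 20^2 = 400 ≡ 45 (mod 71)
20^256 ≡ 45^2 = 2025 ≡ 37 (mod 71)
20^512 ≡ 37^2 = 1369 ≡ 20 (mod 71)
20^686 = 20^512 * 20^128 * 20^32 * 20^8 * 20^4 * 20^2 ≡ 20 * 45 * 37 * 20 * 37 * 45 (mod 71).
Accumulate the product:
20 * 45 = 900 ≡ 48
48 * 37 = 1776 ≡ 1
1 * 20 = 20
20 * 37 = 740 ≡ 30
30 * 45 = 1350 ≡ 1

1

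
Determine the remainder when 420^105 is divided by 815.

630

105 in binary is 1101001, i.e. 105 = 64 + 32 + 8 + 1.
420^1 ≡ 420 (mod 815)
420^2 ≡ 420^2 = 176400 ≡ 360 (mod 815)
420^4 ≡ 360^2 = 129600 ≡ 15 (mod 815)
420^8 ≡ 15^2 = 225 (mod 815)
420^16 ≡ 225^2 = 50625 ≡ 95 (mod 815)
420^32 ≡ 95^2 = 9025 ≡ 60 (mod 815)
420^64 ≡ 60^2 = 3600 ≡ 340 (mod 815)
420^105 = 420^64 · 420^32 · 420^8 · 420^1 ≡ 340 · 60 · 225 · 420 (mod 815).
Accumulate the product:
340 · 60 = 20400 ≡ 25
25 · 225 = 5625 ≡ 735
735 · 420 = 308700 ≡ 630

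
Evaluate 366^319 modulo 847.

366^1 ≡ 366 (mod 847)
366^2 ≡ 366^2 = 133956 ≡ 130 (mod 847)
366^4 ≡ 130^2 = 16900 ≡ 807 (mod 847)
366^8 ≡ 807^2 = 651249 ≡ 753 (mod 847)
366^16 ≡ 753^2 = 567009 ≡ 366 (mod 847)
366^32 ≡ 366^2 = 133956 ≡ 130 (mod 847)
366^64 ≡ 130^2 = 16900 ≡ 807 (mod 847)
366^128 ≡ 807^2 = 651249 ≡ 753 (mod 847)
366^256 ≡ 753^2 = 567009 ≡ 366 (mod 847)
366^319 = 366^256 × 366^32 × 366^16 × 366^8 × 366^4 × 366^2 × 366^1 ≡ 366 × 130 × 366 × 753 × 807 × 130 × 366 (mod 847).
Accumulate the product:
366 × 130 = 47580 ≡ 148
148 × 366 = 54168 ≡ 807
807 × 753 = 607671 ≡ 372
372 × 807 = 300204 ≡ 366
366 × 130 = 47580 ≡ 148
148 × 366 = 54168 ≡ 807

807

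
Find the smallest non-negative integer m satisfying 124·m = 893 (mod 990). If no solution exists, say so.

no solution

gcd(124, 990) = 2, and 2 does not divide 893.
So the congruence has no solution.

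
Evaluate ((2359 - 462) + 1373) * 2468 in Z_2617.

2359 - 462 = 1897
1897 + 1373 = 3270 ≡ 653 (mod 2617)
653 * 2468 = 1611604 ≡ 2149 (mod 2617)

2149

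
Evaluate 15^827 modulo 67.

827 in binary is 1100111011, i.e. 827 = 512 + 256 + 32 + 16 + 8 + 2 + 1.
15^1 ≡ 15 (mod 67)
15^2 ≡ 15^2 = 225 ≡ 24 (mod 67)
15^4 ≡ 24^2 = 576 ≡ 40 (mod 67)
15^8 ≡ 40^2 = 1600 ≡ 59 (mod 67)
15^16 ≡ 59^2 = 3481 ≡ 64 (mod 67)
15^32 ≡ 64^2 = 4096 ≡ 9 (mod 67)
15^64 ≡ 9^2 = 81 ≡ 14 (mod 67)
15^128 ≡ 14^2 = 196 ≡ 62 (mod 67)
15^256 ≡ 62^2 = 3844 ≡ 25 (mod 67)
15^512 ≡ 25^2 = 625 ≡ 22 (mod 67)
15^827 = 15^512 × 15^256 × 15^32 × 15^16 × 15^8 × 15^2 × 15^1 ≡ 22 × 25 × 9 × 64 × 59 × 24 × 15 (mod 67).
Accumulate the product:
22 × 25 = 550 ≡ 14
14 × 9 = 126 ≡ 59
59 × 64 = 3776 ≡ 24
24 × 59 = 1416 ≡ 9
9 × 24 = 216 ≡ 15
15 × 15 = 225 ≡ 24

24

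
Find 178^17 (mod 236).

60

By square-and-multiply:
178^1 ≡ 178 (mod 236)
178^2 ≡ 178^2 = 31684 ≡ 60 (mod 236)
178^4 ≡ 60^2 = 3600 ≡ 60 (mod 236)
178^8 ≡ 60^2 = 3600 ≡ 60 (mod 236)
178^16 ≡ 60^2 = 3600 ≡ 60 (mod 236)
178^17 = 178^16 × 178^1 ≡ 60 × 178 (mod 236).
60 × 178 = 10680 ≡ 60 (mod 236).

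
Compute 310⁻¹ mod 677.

677 = 2×310 + 57
310 = 5×57 + 25
57 = 2×25 + 7
25 = 3×7 + 4
7 = 1×4 + 3
4 = 1×3 + 1
3 = 3×1 + 0
gcd(310, 677) = 1, so the inverse exists.
Bézout: 1 = −87×677 + 190×310.
So 310⁻¹ ≡ 190 (mod 677).

190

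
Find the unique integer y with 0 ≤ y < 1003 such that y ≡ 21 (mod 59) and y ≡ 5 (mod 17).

59⁻¹ mod 17: 59·15 ≡ 1 (mod 17), so 59⁻¹ ≡ 15.
y = 21 + 59·((5 − 21)·15 mod 17) = 21 + 59·15 = 906.

906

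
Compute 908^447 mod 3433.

By square-and-multiply:
447 in binary is 110111111, i.e. 447 = 256 + 128 + 32 + 16 + 8 + 4 + 2 + 1.
908^1 ≡ 908 (mod 3433)
908^2 ≡ 908^2 = 824464 ≡ 544 (mod 3433)
908^4 ≡ 544^2 = 295936 ≡ 698 (mod 3433)
908^8 ≡ 698^2 = 487204 ≡ 3151 (mod 3433)
908^16 ≡ 3151^2 = 9928801 ≡ 565 (mod 3433)
908^32 ≡ 565^2 = 319225 ≡ 3389 (mod 3433)
908^64 ≡ 3389^2 = 11485321 ≡ 1936 (mod 3433)
908^128 ≡ 1936^2 = 3748096 ≡ 2693 (mod 3433)
908^256 ≡ 2693^2 = 7252249 ≡ 1753 (mod 3433)
908^447 = 908^256 * 908^128 * 908^32 * 908^16 * 908^8 * 908^4 * 908^2 * 908^1 ≡ 1753 * 2693 * 3389 * 565 * 3151 * 698 * 544 * 908 (mod 3433).
Accumulate the product:
1753 * 2693 = 4720829 ≡ 454
454 * 3389 = 1538606 ≡ 622
622 * 565 = 351430 ≡ 1264
1264 * 3151 = 3982864 ≡ 584
584 * 698 = 407632 ≡ 2538
2538 * 544 = 1380672 ≡ 606
606 * 908 = 550248 ≡ 968

968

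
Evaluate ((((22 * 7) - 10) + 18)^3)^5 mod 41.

22 * 7 = 154 ≡ 31 (mod 41)
31 - 10 = 21
21 + 18 = 39
(39)^3 ≡ 33 (mod 41)
(33)^5 ≡ 32 (mod 41)

32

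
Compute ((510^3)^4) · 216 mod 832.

320

(510)^3 ≡ 248 (mod 832)
(248)^4 ≡ 768 (mod 832)
768 · 216 = 165888 ≡ 320 (mod 832)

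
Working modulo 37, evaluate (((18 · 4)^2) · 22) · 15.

25

18 · 4 = 72 ≡ 35 (mod 37)
(35)^2 ≡ 4 (mod 37)
4 · 22 = 88 ≡ 14 (mod 37)
14 · 15 = 210 ≡ 25 (mod 37)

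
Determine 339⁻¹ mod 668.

67

668 = 1·339 + 329
339 = 1·329 + 10
329 = 32·10 + 9
10 = 1·9 + 1
9 = 9·1 + 0
gcd(339, 668) = 1, so the inverse exists.
Back-substitute for 1:
1 = 1·10 − 1·9
  = −1·329 + 33·10
  = 33·339 − 34·329
  = −34·668 + 67·339
So 339⁻¹ ≡ 67 (mod 668).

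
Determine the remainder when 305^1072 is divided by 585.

100

By square-and-multiply:
1072 in binary is 10000110000, i.e. 1072 = 1024 + 32 + 16.
305^1 ≡ 305 (mod 585)
305^2 ≡ 305^2 = 93025 ≡ 10 (mod 585)
305^4 ≡ 10^2 = 100 (mod 585)
305^8 ≡ 100^2 = 10000 ≡ 55 (mod 585)
305^16 ≡ 55^2 = 3025 ≡ 100 (mod 585)
305^32 ≡ 100^2 = 10000 ≡ 55 (mod 585)
305^64 ≡ 55^2 = 3025 ≡ 100 (mod 585)
305^128 ≡ 100^2 = 10000 ≡ 55 (mod 585)
305^256 ≡ 55^2 = 3025 ≡ 100 (mod 585)
305^512 ≡ 100^2 = 10000 ≡ 55 (mod 585)
305^1024 ≡ 55^2 = 3025 ≡ 100 (mod 585)
305^1072 = 305^1024 × 305^32 × 305^16 ≡ 100 × 55 × 100 (mod 585).
Accumulate the product:
100 × 55 = 5500 ≡ 235
235 × 100 = 23500 ≡ 100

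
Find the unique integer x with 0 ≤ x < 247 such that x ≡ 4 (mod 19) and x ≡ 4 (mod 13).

19⁻¹ mod 13: 19×11 ≡ 1 (mod 13), so 19⁻¹ ≡ 11.
x = 4 + 19×((4 − 4)×11 mod 13) = 4 + 19×0 = 4.

4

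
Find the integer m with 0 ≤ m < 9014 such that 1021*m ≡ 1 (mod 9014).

8705

9014 = 8×1021 + 846
1021 = 1×846 + 175
846 = 4×175 + 146
175 = 1×146 + 29
146 = 5×29 + 1
29 = 29×1 + 0
gcd(1021, 9014) = 1, so the inverse exists.
Bézout: 1 = 35×9014 − 309×1021.
So 1021⁻¹ ≡ −309 ≡ 8705 (mod 9014).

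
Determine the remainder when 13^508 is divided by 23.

8

Compute successive squares:
508 in binary is 111111100, i.e. 508 = 256 + 128 + 64 + 32 + 16 + 8 + 4.
13^1 ≡ 13 (mod 23)
13^2 ≡ 13^2 = 169 ≡ 8 (mod 23)
13^4 ≡ 8^2 = 64 ≡ 18 (mod 23)
13^8 ≡ 18^2 = 324 ≡ 2 (mod 23)
13^16 ≡ 2^2 = 4 (mod 23)
13^32 ≡ 4^2 = 16 (mod 23)
13^64 ≡ 16^2 = 256 ≡ 3 (mod 23)
13^128 ≡ 3^2 = 9 (mod 23)
13^256 ≡ 9^2 = 81 ≡ 12 (mod 23)
13^508 = 13^256 · 13^128 · 13^64 · 13^32 · 13^16 · 13^8 · 13^4 ≡ 12 · 9 · 3 · 16 · 4 · 2 · 18 (mod 23).
Accumulate the product:
12 · 9 = 108 ≡ 16
16 · 3 = 48 ≡ 2
2 · 16 = 32 ≡ 9
9 · 4 = 36 ≡ 13
13 · 2 = 26 ≡ 3
3 · 18 = 54 ≡ 8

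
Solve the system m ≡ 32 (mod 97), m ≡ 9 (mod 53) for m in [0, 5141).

3136

97⁻¹ mod 53: 97·47 ≡ 1 (mod 53), so 97⁻¹ ≡ 47.
m = 32 + 97·((9 − 32)·47 mod 53) = 32 + 97·32 = 3136.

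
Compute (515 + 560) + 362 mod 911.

526

515 + 560 = 1075 ≡ 164 (mod 911)
164 + 362 = 526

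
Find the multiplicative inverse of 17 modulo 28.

5

By the extended Euclidean algorithm:
28 = 1*17 + 11
17 = 1*11 + 6
11 = 1*6 + 5
6 = 1*5 + 1
5 = 5*1 + 0
gcd(17, 28) = 1, so the inverse exists.
Bézout: 1 = −3*28 + 5*17.
So 17⁻¹ ≡ 5 (mod 28).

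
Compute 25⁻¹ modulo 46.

35

46 = 1*25 + 21
25 = 1*21 + 4
21 = 5*4 + 1
4 = 4*1 + 0
gcd(25, 46) = 1, so the inverse exists.
Bézout: 1 = 6*46 − 11*25.
So 25⁻¹ ≡ −11 ≡ 35 (mod 46).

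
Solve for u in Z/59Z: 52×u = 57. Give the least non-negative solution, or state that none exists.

34

gcd(52, 59) = 1, so a unique solution mod 59 exists.
52⁻¹ ≡ 42 (mod 59).
u ≡ 42×57 ≡ 34 (mod 59).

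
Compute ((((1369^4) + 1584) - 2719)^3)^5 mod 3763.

2036

(1369)^4 ≡ 1102 (mod 3763)
1102 + 1584 = 2686
2686 - 2719 = -33 ≡ 3730 (mod 3763)
(3730)^3 ≡ 1693 (mod 3763)
(1693)^5 ≡ 2036 (mod 3763)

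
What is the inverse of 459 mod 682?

Run the extended Euclidean algorithm:
682 = 1×459 + 223
459 = 2×223 + 13
223 = 17×13 + 2
13 = 6×2 + 1
2 = 2×1 + 0
gcd(459, 682) = 1, so the inverse exists.
Bézout: 1 = −212×682 + 315×459.
So 459⁻¹ ≡ 315 (mod 682).

315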